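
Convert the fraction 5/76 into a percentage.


Percentage = (part / whole) × 100
= (5 / 76) × 100
≈ 6.58%

6.58%


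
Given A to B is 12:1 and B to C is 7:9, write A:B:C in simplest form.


Match B: multiply A:B by 7 → 84:7
Multiply B:C by 1 → 7:9
Combined: 84:7:9
GCD = 1
= 84:7:9

84:7:9


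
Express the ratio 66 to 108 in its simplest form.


GCD(66, 108) = 6
66/6 : 108/6
= 11:18

11:18


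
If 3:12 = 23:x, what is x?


Cross multiply: 3 × x = 12 × 23
3x = 276
x = 276 / 3
= 92.00

92.00


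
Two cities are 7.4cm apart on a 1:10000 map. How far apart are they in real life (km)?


Real distance = map distance × scale
= 7.4cm × 10000
= 74000 cm = 740.0 m
= 0.740 km

0.740 km


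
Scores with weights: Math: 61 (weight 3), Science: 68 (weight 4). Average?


Numerator = 61×3 + 68×4
= 183 + 272
= 455
Total weight = 7
Weighted avg = 455/7
= 65.00

65.00


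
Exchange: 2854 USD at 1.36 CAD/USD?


Amount × rate = 2854 × 1.36
= 3881.44 CAD

3881.44 CAD


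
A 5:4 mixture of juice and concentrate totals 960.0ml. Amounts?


Total parts = 5 + 4 = 9
juice: 960.0 × 5/9 = 533.3ml
concentrate: 960.0 × 4/9 = 426.7ml
= 533.3ml and 426.7ml

533.3ml and 426.7ml


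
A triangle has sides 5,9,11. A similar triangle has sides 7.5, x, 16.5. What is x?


Scale factor = 7.5/5 = 1.5
Missing side = 9 × 1.5
= 13.5

13.5


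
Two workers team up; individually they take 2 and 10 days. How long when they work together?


Rate of A = 1/2 per day
Rate of B = 1/10 per day
Combined rate = 1/2 + 1/10 = 12/20 = 0.6000 per day
Days = 1 / combined rate = 20/12
≈ 1.67 days

1.67 days


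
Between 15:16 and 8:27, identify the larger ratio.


15/16 = 0.9375
8/27 = 0.2963
0.9375 > 0.2963, so 15:16 is greater
= 15:16

15:16


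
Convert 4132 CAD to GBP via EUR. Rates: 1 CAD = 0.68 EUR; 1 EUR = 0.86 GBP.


Step 1: 4132 CAD × 0.68 = 2809.76 EUR
Step 2: 2809.76 EUR × 0.86 = 2416.39 GBP
Implied rate CAD→GBP = 0.68 × 0.86 = 0.5848
= 2416.39 GBP

2416.39 GBP


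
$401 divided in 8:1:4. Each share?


Total parts = 8 + 1 + 4 = 13
Part 1: 401 × 8/13 = 246.77
Part 2: 401 × 1/13 = 30.85
Part 3: 401 × 4/13 = 123.38
= Part 1: $246.77, Part 2: $30.85, Part 3: $123.38

Part 1: $246.77, Part 2: $30.85, Part 3: $123.38


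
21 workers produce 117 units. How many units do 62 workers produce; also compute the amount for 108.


Direct proportion: y/x = constant
k = 117/21 ≈ 5.5714
y at x=62: k × 62 = 117 × 62 / 21 = 7254/21 ≈ 345.43
y at x=108: k × 108 = 117 × 108 / 21 = 12636/21 ≈ 601.71
= 345.43 and 601.71

345.43 and 601.71


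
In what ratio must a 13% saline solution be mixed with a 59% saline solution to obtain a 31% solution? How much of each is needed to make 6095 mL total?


Let x parts of 13% mix with y parts of 59%.
13x + 59y = 31(x + y)
13x + 59y = 31x + 31y
x(13 - 31) = y(31 - 59)
x/y = (59 - 31)/(31 - 13) = 28/18
Simplify: 14:9
Total parts = 23; one part = 6095/23 = 265.00 mL
13% solution: 14×265.00 = 3710.00 mL
59% solution: 9×265.00 = 2385.00 mL
= ratio 14:9; 3710.00 mL and 2385.00 mL

ratio 14:9; 3710.00 mL and 2385.00 mL


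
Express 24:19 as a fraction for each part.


Total parts = 24 + 19 = 43
First part: 24/43 = 24/43
Second part: 19/43 = 19/43
= 24/43 and 19/43

24/43 and 19/43


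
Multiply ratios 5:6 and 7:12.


Compound ratio = (5×7) : (6×12)
= 35:72
GCD = 1
= 35:72

35:72


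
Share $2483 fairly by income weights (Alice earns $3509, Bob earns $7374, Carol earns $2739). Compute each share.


Total income = 3509 + 7374 + 2739 = $13622
Alice: $2483 × 3509/13622 = $639.62
Bob: $2483 × 7374/13622 = $1344.12
Carol: $2483 × 2739/13622 = $499.26
= Alice: $639.62, Bob: $1344.12, Carol: $499.26

Alice: $639.62, Bob: $1344.12, Carol: $499.26


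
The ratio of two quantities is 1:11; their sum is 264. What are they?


Let A = 1k, B = 11k.
1k + 11k = 264
12k = 264 → k = 264/12 = 22
A = 1×22 = 22, B = 11×22 = 242
= A = 22, B = 242

A = 22, B = 242


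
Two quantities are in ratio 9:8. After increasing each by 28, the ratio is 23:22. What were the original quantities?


Let A = 9k, B = 8k.
(9k + 28) / (8k + 28) = 23/22
Cross-multiply: 22(9k + 28) = 23(8k + 28)
198k + 616 = 184k + 644
198k - 184k = 644 - 616
14k = 28
k = 28/14 = 2
A = 9×2 = 18, B = 8×2 = 16
= A = 18, B = 16

A = 18, B = 16


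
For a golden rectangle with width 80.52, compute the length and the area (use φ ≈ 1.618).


φ = (1 + √5) / 2 ≈ 1.618
Length = width × φ = 80.52 × 1.618 = 130.28136
≈ 130.28
Area = width × length = 80.52 × 130.28136 = 10490.2551072 ≈ 10490.26
= Length: 130.28, Area: 10490.26

Length: 130.28, Area: 10490.26


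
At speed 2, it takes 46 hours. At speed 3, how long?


Inverse proportion: x × y = constant
k = 2 × 46 = 92
y₂ = k / 3 = 92 / 3
= 30.67

30.67


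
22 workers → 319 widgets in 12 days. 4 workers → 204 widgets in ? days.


Days ∝ work / workers, so d₂ = d₁ × (m₁/m₂) × (w₂/w₁)
Workers factor (inverse): 22/4 = 5.5000
Work factor (direct): 204/319 ≈ 0.6395
d₂ = 12 × 22/4 × 204/319 = (12 × 22 × 204) / (4 × 319) = 53856/1276
≈ 42.21 days

42.21 days


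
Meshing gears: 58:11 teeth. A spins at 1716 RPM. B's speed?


Gear ratio = 58:11 = 58:11
RPM_B = RPM_A × (teeth_A / teeth_B)
= 1716 × (58/11)
= 9048.0 RPM

9048.0 RPM


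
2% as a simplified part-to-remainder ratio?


2% means 2 parts out of 100; remainder = 98
Part : remainder = 2:98
GCD = 2
= 1:49

1:49


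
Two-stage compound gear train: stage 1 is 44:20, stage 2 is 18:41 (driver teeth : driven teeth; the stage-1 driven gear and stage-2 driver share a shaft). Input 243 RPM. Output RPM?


Stage 1: RPM_B = RPM_A × t_A/t_B = 243 × 44/20 = 10692/20 = 534.60
B and C share a shaft → RPM_C = RPM_B
Stage 2: RPM_D = RPM_C × t_C/t_D = RPM_A × (t_A×t_C)/(t_B×t_D)
Overall ratio = (44×18)/(20×41) = 792/820
RPM_D = 243 × 792/820 = 192456/820
≈ 234.70 RPM

234.70 RPM


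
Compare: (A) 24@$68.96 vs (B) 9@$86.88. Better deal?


Deal A: $68.96/24 = $2.8733/unit
Deal B: $86.88/9 = $9.6533/unit
A is cheaper per unit
= Deal A

Deal A


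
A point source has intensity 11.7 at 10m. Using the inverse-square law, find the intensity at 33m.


I₁d₁² = I₂d₂²
I₂ = I₁ × (d₁/d₂)²
= 11.7 × (10/33)²
= 11.7 × 100/1089
= 1170/1089
≈ 1.0744

1.0744


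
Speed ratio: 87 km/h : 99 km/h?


Ratio = 87:99
GCD = 3
Simplified = 29:33
Time ratio (same distance) = 33:29
Speed ratio = 29:33

29:33


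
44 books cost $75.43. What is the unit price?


Unit rate = total / quantity
= 75.43 / 44
= $1.71 per unit

$1.71 per unit


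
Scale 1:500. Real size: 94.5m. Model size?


Model size = real / scale
= 94.5 / 500
= 0.1890 m

0.1890 m


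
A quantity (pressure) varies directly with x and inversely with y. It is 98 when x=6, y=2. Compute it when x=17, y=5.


z = k·x/y
Solve for k using the known point: k = z·y/x = 98×2/6 = 196/6 ≈ 32.6667
Now evaluate at x=17, y=5:
z = k × 17 / 5 = (196 × 17) / (6 × 5) = 3332/30
≈ 111.0667

111.0667


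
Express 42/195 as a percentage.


Percentage = (part / whole) × 100
= (42 / 195) × 100
≈ 21.54%

21.54%


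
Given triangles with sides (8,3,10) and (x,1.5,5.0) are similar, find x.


Scale factor = 1.5/3 = 0.5
Missing side = 8 × 0.5
= 4.0

4.0


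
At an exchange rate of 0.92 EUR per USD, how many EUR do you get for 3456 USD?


Amount × rate = 3456 × 0.92
= 3179.52 EUR

3179.52 EUR


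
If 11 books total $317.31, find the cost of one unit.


Unit rate = total / quantity
= 317.31 / 11
= $28.85 per unit

$28.85 per unit


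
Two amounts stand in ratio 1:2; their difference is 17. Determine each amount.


Let A = 1k, B = 2k.
2k - 1k = 17
1k = 17 → k = 17/1 = 17
A = 1×17 = 17, B = 2×17 = 34
= A = 17, B = 34

A = 17, B = 34


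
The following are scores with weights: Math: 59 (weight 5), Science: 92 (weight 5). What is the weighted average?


Numerator = 59×5 + 92×5
= 295 + 460
= 755
Total weight = 10
Weighted avg = 755/10
= 75.50

75.50


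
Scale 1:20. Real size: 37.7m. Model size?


Model size = real / scale
= 37.7 / 20
= 1.8850 m

1.8850 m


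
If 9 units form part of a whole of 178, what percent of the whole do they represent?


Percentage = (part / whole) × 100
= (9 / 178) × 100
≈ 5.06%

5.06%


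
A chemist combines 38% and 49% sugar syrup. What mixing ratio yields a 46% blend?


Let x parts of 38% mix with y parts of 49%.
38x + 49y = 46(x + y)
38x + 49y = 46x + 46y
x(38 - 46) = y(46 - 49)
x/y = (49 - 46)/(46 - 38) = 3/8
Simplify: 3:8
= 3:8

3:8


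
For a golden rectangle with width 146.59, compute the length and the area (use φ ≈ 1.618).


φ = (1 + √5) / 2 ≈ 1.618
Length = width × φ = 146.59 × 1.618 = 237.18262
≈ 237.18
Area = width × length = 146.59 × 237.18262 = 34768.6002658 ≈ 34768.60
= Length: 237.18, Area: 34768.60

Length: 237.18, Area: 34768.60


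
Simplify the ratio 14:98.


GCD(14, 98) = 14
14/14 : 98/14
= 1:7

1:7


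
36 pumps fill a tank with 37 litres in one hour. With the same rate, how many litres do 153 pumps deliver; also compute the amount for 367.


Direct proportion: y/x = constant
k = 37/36 ≈ 1.0278
y at x=153: k × 153 = 37 × 153 / 36 = 5661/36 = 157.25
y at x=367: k × 367 = 37 × 367 / 36 = 13579/36 ≈ 377.19
= 157.25 and 377.19

157.25 and 377.19


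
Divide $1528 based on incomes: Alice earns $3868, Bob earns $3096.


Total income = 3868 + 3096 = $6964
Alice: $1528 × 3868/6964 = $848.69
Bob: $1528 × 3096/6964 = $679.31
= Alice: $848.69, Bob: $679.31

Alice: $848.69, Bob: $679.31


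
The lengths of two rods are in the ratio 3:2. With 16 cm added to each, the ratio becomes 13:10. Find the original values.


Let A = 3k, B = 2k.
(3k + 16) / (2k + 16) = 13/10
Cross-multiply: 10(3k + 16) = 13(2k + 16)
30k + 160 = 26k + 208
30k - 26k = 208 - 160
4k = 48
k = 48/4 = 12
A = 3×12 = 36, B = 2×12 = 24
= A = 36, B = 24

A = 36, B = 24


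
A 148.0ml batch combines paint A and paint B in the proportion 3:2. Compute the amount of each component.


Total parts = 3 + 2 = 5
paint A: 148.0 × 3/5 = 88.8ml
paint B: 148.0 × 2/5 = 59.2ml
= 88.8ml and 59.2ml

88.8ml and 59.2ml


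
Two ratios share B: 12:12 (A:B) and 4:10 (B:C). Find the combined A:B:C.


Match B: multiply A:B by 4 → 48:48
Multiply B:C by 12 → 48:120
Combined: 48:48:120
GCD = 24
= 2:2:5

2:2:5


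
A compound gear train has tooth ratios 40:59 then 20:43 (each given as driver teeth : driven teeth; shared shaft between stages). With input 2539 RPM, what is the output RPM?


Stage 1: RPM_B = RPM_A × t_A/t_B = 2539 × 40/59 = 101560/59 ≈ 1721.36
B and C share a shaft → RPM_C = RPM_B
Stage 2: RPM_D = RPM_C × t_C/t_D = RPM_A × (t_A×t_C)/(t_B×t_D)
Overall ratio = (40×20)/(59×43) = 800/2537
RPM_D = 2539 × 800/2537 = 2031200/2537
≈ 800.63 RPM

800.63 RPM


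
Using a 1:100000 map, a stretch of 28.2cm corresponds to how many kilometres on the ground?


Real distance = map distance × scale
= 28.2cm × 100000
= 2820000 cm = 28200.0 m
= 28.200 km

28.200 km


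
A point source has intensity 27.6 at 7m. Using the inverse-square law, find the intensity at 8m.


I₁d₁² = I₂d₂²
I₂ = I₁ × (d₁/d₂)²
= 27.6 × (7/8)²
= 27.6 × 49/64
= 1352.4/64
≈ 21.1313

21.1313


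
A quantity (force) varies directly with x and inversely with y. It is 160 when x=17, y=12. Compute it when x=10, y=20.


z = k·x/y
Solve for k using the known point: k = z·y/x = 160×12/17 = 1920/17 ≈ 112.9412
Now evaluate at x=10, y=20:
z = k × 10 / 20 = (1920 × 10) / (17 × 20) = 19200/340
≈ 56.4706

56.4706


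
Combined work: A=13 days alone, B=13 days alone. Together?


Rate of A = 1/13 per day
Rate of B = 1/13 per day
Combined rate = 1/13 + 1/13 = 26/169 ≈ 0.1538 per day
Days = 1 / combined rate = 169/26
= 6.50 days

6.50 days


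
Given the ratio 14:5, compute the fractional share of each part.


Total parts = 14 + 5 = 19
First part: 14/19 = 14/19
Second part: 5/19 = 5/19
= 14/19 and 5/19

14/19 and 5/19


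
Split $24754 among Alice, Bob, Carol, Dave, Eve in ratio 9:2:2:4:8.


Total parts = 9 + 2 + 2 + 4 + 8 = 25
Alice: 24754 × 9/25 = 8911.44
Bob: 24754 × 2/25 = 1980.32
Carol: 24754 × 2/25 = 1980.32
Dave: 24754 × 4/25 = 3960.64
Eve: 24754 × 8/25 = 7921.28
= Alice: $8911.44, Bob: $1980.32, Carol: $1980.32, Dave: $3960.64, Eve: $7921.28

Alice: $8911.44, Bob: $1980.32, Carol: $1980.32, Dave: $3960.64, Eve: $7921.28


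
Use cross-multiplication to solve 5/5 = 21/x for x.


Cross multiply: 5 × x = 5 × 21
5x = 105
x = 105 / 5
= 21.00

21.00


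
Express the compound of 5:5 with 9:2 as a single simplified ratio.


Compound ratio = (5×9) : (5×2)
= 45:10
GCD = 5
= 9:2

9:2


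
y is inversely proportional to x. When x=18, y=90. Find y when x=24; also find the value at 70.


Inverse proportion: x × y = constant
k = 18 × 90 = 1620
At x=24: k/24 = 67.50
At x=70: k/70 = 23.14
= 67.50 and 23.14

67.50 and 23.14


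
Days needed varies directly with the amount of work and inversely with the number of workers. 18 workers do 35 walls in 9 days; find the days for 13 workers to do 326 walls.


Days ∝ work / workers, so d₂ = d₁ × (m₁/m₂) × (w₂/w₁)
Workers factor (inverse): 18/13 ≈ 1.3846
Work factor (direct): 326/35 ≈ 9.3143
d₂ = 9 × 18/13 × 326/35 = (9 × 18 × 326) / (13 × 35) = 52812/455
≈ 116.07 days

116.07 days


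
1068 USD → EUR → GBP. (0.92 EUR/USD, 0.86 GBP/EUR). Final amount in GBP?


Step 1: 1068 USD × 0.92 = 982.56 EUR
Step 2: 982.56 EUR × 0.86 = 845.00 GBP
Implied rate USD→GBP = 0.92 × 0.86 = 0.7912
= 845.00 GBP

845.00 GBP


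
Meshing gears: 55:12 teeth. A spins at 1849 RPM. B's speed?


Gear ratio = 55:12 = 55:12
RPM_B = RPM_A × (teeth_A / teeth_B)
= 1849 × (55/12)
= 8474.6 RPM

8474.6 RPM


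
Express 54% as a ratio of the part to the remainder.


54% means 54 parts out of 100; remainder = 46
Part : remainder = 54:46
GCD = 2
= 27:23

27:23


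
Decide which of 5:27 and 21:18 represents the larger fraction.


5/27 = 0.1852
21/18 = 1.1667
0.1852 < 1.1667, so 5:27 is less
= 21:18

21:18


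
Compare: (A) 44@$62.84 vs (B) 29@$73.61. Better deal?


Deal A: $62.84/44 = $1.4282/unit
Deal B: $73.61/29 = $2.5383/unit
A is cheaper per unit
= Deal A

Deal A


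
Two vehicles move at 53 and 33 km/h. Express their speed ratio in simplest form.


Ratio = 53:33
GCD = 1
Simplified = 53:33
Time ratio (same distance) = 33:53
Speed ratio = 53:33

53:33


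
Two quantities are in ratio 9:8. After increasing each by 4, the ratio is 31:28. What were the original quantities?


Let A = 9k, B = 8k.
(9k + 4) / (8k + 4) = 31/28
Cross-multiply: 28(9k + 4) = 31(8k + 4)
252k + 112 = 248k + 124
252k - 248k = 124 - 112
4k = 12
k = 12/4 = 3
A = 9×3 = 27, B = 8×3 = 24
= A = 27, B = 24

A = 27, B = 24


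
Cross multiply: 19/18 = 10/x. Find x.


Cross multiply: 19 × x = 18 × 10
19x = 180
x = 180 / 19
= 9.47

9.47


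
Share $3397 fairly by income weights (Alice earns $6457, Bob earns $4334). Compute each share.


Total income = 6457 + 4334 = $10791
Alice: $3397 × 6457/10791 = $2032.66
Bob: $3397 × 4334/10791 = $1364.34
= Alice: $2032.66, Bob: $1364.34

Alice: $2032.66, Bob: $1364.34


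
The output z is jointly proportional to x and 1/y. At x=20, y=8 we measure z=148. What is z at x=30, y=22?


z = k·x/y
Solve for k using the known point: k = z·y/x = 148×8/20 = 1184/20 = 59.2000
Now evaluate at x=30, y=22:
z = k × 30 / 22 = (1184 × 30) / (20 × 22) = 35520/440
≈ 80.7273

80.7273


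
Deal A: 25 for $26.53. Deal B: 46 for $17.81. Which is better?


Deal A: $26.53/25 = $1.0612/unit
Deal B: $17.81/46 = $0.3872/unit
B is cheaper per unit
= Deal B

Deal B


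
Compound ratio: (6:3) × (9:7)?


Compound ratio = (6×9) : (3×7)
= 54:21
GCD = 3
= 18:7

18:7


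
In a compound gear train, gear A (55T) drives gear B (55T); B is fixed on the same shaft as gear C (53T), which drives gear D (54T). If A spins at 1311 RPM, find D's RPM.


Stage 1: RPM_B = RPM_A × t_A/t_B = 1311 × 55/55 = 72105/55 = 1311.00
B and C share a shaft → RPM_C = RPM_B
Stage 2: RPM_D = RPM_C × t_C/t_D = RPM_A × (t_A×t_C)/(t_B×t_D)
Overall ratio = (55×53)/(55×54) = 2915/2970
RPM_D = 1311 × 2915/2970 = 3821565/2970
≈ 1286.72 RPM

1286.72 RPM


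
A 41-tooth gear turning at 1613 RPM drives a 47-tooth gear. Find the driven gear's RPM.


Gear ratio = 41:47 = 41:47
RPM_B = RPM_A × (teeth_A / teeth_B)
= 1613 × (41/47)
= 1407.1 RPM

1407.1 RPM


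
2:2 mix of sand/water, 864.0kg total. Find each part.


Total parts = 2 + 2 = 4
sand: 864.0 × 2/4 = 432.0kg
water: 864.0 × 2/4 = 432.0kg
= 432.0kg and 432.0kg

432.0kg and 432.0kg


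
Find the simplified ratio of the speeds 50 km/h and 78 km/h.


Ratio = 50:78
GCD = 2
Simplified = 25:39
Time ratio (same distance) = 39:25
Speed ratio = 25:39

25:39


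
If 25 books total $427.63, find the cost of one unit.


Unit rate = total / quantity
= 427.63 / 25
= $17.11 per unit

$17.11 per unit


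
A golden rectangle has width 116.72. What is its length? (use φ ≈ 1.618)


φ = (1 + √5) / 2 ≈ 1.618
Length = width × φ = 116.72 × 1.618 = 188.85296
≈ 188.85

188.85


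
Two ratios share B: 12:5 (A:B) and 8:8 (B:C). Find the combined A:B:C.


Match B: multiply A:B by 8 → 96:40
Multiply B:C by 5 → 40:40
Combined: 96:40:40
GCD = 8
= 12:5:5

12:5:5


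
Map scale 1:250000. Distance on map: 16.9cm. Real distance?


Real distance = map distance × scale
= 16.9cm × 250000
= 4225000 cm = 42250.0 m
= 42.250 km

42.250 km


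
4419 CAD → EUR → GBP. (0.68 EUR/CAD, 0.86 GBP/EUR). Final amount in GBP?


Step 1: 4419 CAD × 0.68 = 3004.92 EUR
Step 2: 3004.92 EUR × 0.86 = 2584.23 GBP
Implied rate CAD→GBP = 0.68 × 0.86 = 0.5848
= 2584.23 GBP

2584.23 GBP


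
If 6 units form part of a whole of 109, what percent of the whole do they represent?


Percentage = (part / whole) × 100
= (6 / 109) × 100
≈ 5.50%

5.50%


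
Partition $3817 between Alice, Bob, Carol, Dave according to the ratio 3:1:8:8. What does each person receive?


Total parts = 3 + 1 + 8 + 8 = 20
Alice: 3817 × 3/20 = 572.55
Bob: 3817 × 1/20 = 190.85
Carol: 3817 × 8/20 = 1526.80
Dave: 3817 × 8/20 = 1526.80
= Alice: $572.55, Bob: $190.85, Carol: $1526.80, Dave: $1526.80

Alice: $572.55, Bob: $190.85, Carol: $1526.80, Dave: $1526.80


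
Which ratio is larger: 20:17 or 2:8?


20/17 = 1.1765
2/8 = 0.2500
1.1765 > 0.2500, so 20:17 is greater
= 20:17

20:17


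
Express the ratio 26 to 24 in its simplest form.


GCD(26, 24) = 2
26/2 : 24/2
= 13:12

13:12


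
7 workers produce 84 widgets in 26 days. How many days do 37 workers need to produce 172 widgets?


Days ∝ work / workers, so d₂ = d₁ × (m₁/m₂) × (w₂/w₁)
Workers factor (inverse): 7/37 ≈ 0.1892
Work factor (direct): 172/84 ≈ 2.0476
d₂ = 26 × 7/37 × 172/84 = (26 × 7 × 172) / (37 × 84) = 31304/3108
≈ 10.07 days

10.07 days


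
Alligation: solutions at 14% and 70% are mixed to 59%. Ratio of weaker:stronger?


Let x parts of 14% mix with y parts of 70%.
14x + 70y = 59(x + y)
14x + 70y = 59x + 59y
x(14 - 59) = y(59 - 70)
x/y = (70 - 59)/(59 - 14) = 11/45
Simplify: 11:45
= 11:45

11:45


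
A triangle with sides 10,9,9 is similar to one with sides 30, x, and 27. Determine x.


Scale factor = 30/10 = 3
Missing side = 9 × 3
= 27.0

27.0


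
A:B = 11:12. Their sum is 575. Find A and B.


Let A = 11k, B = 12k.
11k + 12k = 575
23k = 575 → k = 575/23 = 25
A = 11×25 = 275, B = 12×25 = 300
= A = 275, B = 300

A = 275, B = 300


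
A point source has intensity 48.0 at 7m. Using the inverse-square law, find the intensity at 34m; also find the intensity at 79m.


I₁d₁² = I₂d₂²
I at 34m = 48.0 × (7/34)² = 48.0 × 49/1156 = 2352/1156 ≈ 2.0346
I at 79m = 48.0 × (7/79)² = 48.0 × 49/6241 = 2352/6241 ≈ 0.3769
= 2.0346 and 0.3769

2.0346 and 0.3769


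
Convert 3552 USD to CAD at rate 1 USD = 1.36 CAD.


Amount × rate = 3552 × 1.36
= 4830.72 CAD

4830.72 CAD


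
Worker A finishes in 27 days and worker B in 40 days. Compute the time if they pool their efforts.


Rate of A = 1/27 per day
Rate of B = 1/40 per day
Combined rate = 1/27 + 1/40 = 67/1080 ≈ 0.0620 per day
Days = 1 / combined rate = 1080/67
≈ 16.12 days

16.12 days


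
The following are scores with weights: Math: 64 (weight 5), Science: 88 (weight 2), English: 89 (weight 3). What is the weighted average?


Numerator = 64×5 + 88×2 + 89×3
= 320 + 176 + 267
= 763
Total weight = 10
Weighted avg = 763/10
= 76.30

76.30


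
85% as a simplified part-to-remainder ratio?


85% means 85 parts out of 100; remainder = 15
Part : remainder = 85:15
GCD = 5
= 17:3

17:3


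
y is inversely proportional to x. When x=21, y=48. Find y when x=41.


Inverse proportion: x × y = constant
k = 21 × 48 = 1008
y₂ = k / 41 = 1008 / 41
= 24.59

24.59


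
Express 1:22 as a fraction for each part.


Total parts = 1 + 22 = 23
First part: 1/23 = 1/23
Second part: 22/23 = 22/23
= 1/23 and 22/23

1/23 and 22/23


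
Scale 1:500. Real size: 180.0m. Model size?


Model size = real / scale
= 180.0 / 500
= 0.3600 m

0.3600 m


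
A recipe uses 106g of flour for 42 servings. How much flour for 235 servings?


Direct proportion: y/x = constant
k = 106/42 ≈ 2.5238
y₂ = k × 235 = 106 × 235 / 42 = 24910/42
≈ 593.10

593.10


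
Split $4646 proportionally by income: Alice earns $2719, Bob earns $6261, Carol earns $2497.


Total income = 2719 + 6261 + 2497 = $11477
Alice: $4646 × 2719/11477 = $1100.68
Bob: $4646 × 6261/11477 = $2534.51
Carol: $4646 × 2497/11477 = $1010.81
= Alice: $1100.68, Bob: $2534.51, Carol: $1010.81

Alice: $1100.68, Bob: $2534.51, Carol: $1010.81


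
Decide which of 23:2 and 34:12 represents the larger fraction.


23/2 = 11.5000
34/12 = 2.8333
11.5000 > 2.8333, so 23:2 is greater
= 23:2

23:2


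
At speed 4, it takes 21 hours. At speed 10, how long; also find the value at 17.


Inverse proportion: x × y = constant
k = 4 × 21 = 84
At x=10: k/10 = 8.40
At x=17: k/17 = 4.94
= 8.40 and 4.94

8.40 and 4.94


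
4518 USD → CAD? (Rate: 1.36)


Amount × rate = 4518 × 1.36
= 6144.48 CAD

6144.48 CAD


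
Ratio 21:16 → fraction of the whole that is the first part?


Total parts = 21 + 16 = 37
First part: 21/37 = 21/37
= 21/37

21/37


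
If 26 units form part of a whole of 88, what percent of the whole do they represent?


Percentage = (part / whole) × 100
= (26 / 88) × 100
≈ 29.55%

29.55%


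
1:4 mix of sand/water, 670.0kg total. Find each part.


Total parts = 1 + 4 = 5
sand: 670.0 × 1/5 = 134.0kg
water: 670.0 × 4/5 = 536.0kg
= 134.0kg and 536.0kg

134.0kg and 536.0kg


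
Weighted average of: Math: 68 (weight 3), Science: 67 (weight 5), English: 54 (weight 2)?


Numerator = 68×3 + 67×5 + 54×2
= 204 + 335 + 108
= 647
Total weight = 10
Weighted avg = 647/10
= 64.70

64.70


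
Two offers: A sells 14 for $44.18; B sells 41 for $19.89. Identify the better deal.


Deal A: $44.18/14 = $3.1557/unit
Deal B: $19.89/41 = $0.4851/unit
B is cheaper per unit
= Deal B

Deal B


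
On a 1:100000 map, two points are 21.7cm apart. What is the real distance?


Real distance = map distance × scale
= 21.7cm × 100000
= 2170000 cm = 21700.0 m
= 21.700 km

21.700 km


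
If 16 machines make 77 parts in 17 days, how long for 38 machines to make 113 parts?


Days ∝ work / workers, so d₂ = d₁ × (m₁/m₂) × (w₂/w₁)
Workers factor (inverse): 16/38 ≈ 0.4211
Work factor (direct): 113/77 ≈ 1.4675
d₂ = 17 × 16/38 × 113/77 = (17 × 16 × 113) / (38 × 77) = 30736/2926
≈ 10.50 days

10.50 days


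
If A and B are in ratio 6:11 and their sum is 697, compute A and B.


Let A = 6k, B = 11k.
6k + 11k = 697
17k = 697 → k = 697/17 = 41
A = 6×41 = 246, B = 11×41 = 451
= A = 246, B = 451

A = 246, B = 451


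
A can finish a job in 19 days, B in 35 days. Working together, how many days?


Rate of A = 1/19 per day
Rate of B = 1/35 per day
Combined rate = 1/19 + 1/35 = 54/665 ≈ 0.0812 per day
Days = 1 / combined rate = 665/54
≈ 12.31 days

12.31 days


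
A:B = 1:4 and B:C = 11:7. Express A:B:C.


Match B: multiply A:B by 11 → 11:44
Multiply B:C by 4 → 44:28
Combined: 11:44:28
GCD = 1
= 11:44:28

11:44:28


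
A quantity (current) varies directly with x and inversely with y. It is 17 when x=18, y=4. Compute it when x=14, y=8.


z = k·x/y
Solve for k using the known point: k = z·y/x = 17×4/18 = 68/18 ≈ 3.7778
Now evaluate at x=14, y=8:
z = k × 14 / 8 = (68 × 14) / (18 × 8) = 952/144
≈ 6.6111

6.6111


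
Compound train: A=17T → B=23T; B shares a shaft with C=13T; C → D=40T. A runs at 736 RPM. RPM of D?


Stage 1: RPM_B = RPM_A × t_A/t_B = 736 × 17/23 = 12512/23 = 544.00
B and C share a shaft → RPM_C = RPM_B
Stage 2: RPM_D = RPM_C × t_C/t_D = RPM_A × (t_A×t_C)/(t_B×t_D)
Overall ratio = (17×13)/(23×40) = 221/920
RPM_D = 736 × 221/920 = 162656/920
= 176.80 RPM

176.80 RPM


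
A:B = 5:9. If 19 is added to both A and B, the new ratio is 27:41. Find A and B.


Let A = 5k, B = 9k.
(5k + 19) / (9k + 19) = 27/41
Cross-multiply: 41(5k + 19) = 27(9k + 19)
205k + 779 = 243k + 513
205k - 243k = 513 - 779
-38k = -266
k = -266/-38 = 7
A = 5×7 = 35, B = 9×7 = 63
= A = 35, B = 63

A = 35, B = 63


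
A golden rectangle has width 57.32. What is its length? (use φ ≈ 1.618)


φ = (1 + √5) / 2 ≈ 1.618
Length = width × φ = 57.32 × 1.618 = 92.74376
≈ 92.74

92.74


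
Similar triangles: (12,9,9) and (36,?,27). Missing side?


Scale factor = 36/12 = 3
Missing side = 9 × 3
= 27.0

27.0


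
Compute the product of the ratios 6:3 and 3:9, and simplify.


Compound ratio = (6×3) : (3×9)
= 18:27
GCD = 9
= 2:3

2:3


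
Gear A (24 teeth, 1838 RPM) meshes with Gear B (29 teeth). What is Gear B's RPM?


Gear ratio = 24:29 = 24:29
RPM_B = RPM_A × (teeth_A / teeth_B)
= 1838 × (24/29)
= 1521.1 RPM

1521.1 RPM


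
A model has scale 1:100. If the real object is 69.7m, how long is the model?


Model size = real / scale
= 69.7 / 100
= 0.6970 m

0.6970 m


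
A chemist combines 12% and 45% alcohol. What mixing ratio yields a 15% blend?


Let x parts of 12% mix with y parts of 45%.
12x + 45y = 15(x + y)
12x + 45y = 15x + 15y
x(12 - 15) = y(15 - 45)
x/y = (45 - 15)/(15 - 12) = 30/3
Simplify: 10:1
= 10:1

10:1


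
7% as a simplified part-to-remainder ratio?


7% means 7 parts out of 100; remainder = 93
Part : remainder = 7:93
GCD = 1
= 7:93

7:93


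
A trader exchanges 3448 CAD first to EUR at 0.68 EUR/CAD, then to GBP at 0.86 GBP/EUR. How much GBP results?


Step 1: 3448 CAD × 0.68 = 2344.64 EUR
Step 2: 2344.64 EUR × 0.86 = 2016.39 GBP
Implied rate CAD→GBP = 0.68 × 0.86 = 0.5848
= 2016.39 GBP

2016.39 GBP


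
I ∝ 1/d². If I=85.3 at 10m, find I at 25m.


I₁d₁² = I₂d₂²
I₂ = I₁ × (d₁/d₂)²
= 85.3 × (10/25)²
= 85.3 × 100/625
= 8530/625
= 13.6480

13.6480


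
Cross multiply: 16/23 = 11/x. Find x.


Cross multiply: 16 × x = 23 × 11
16x = 253
x = 253 / 16
= 15.81

15.81


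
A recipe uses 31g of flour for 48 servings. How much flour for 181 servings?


Direct proportion: y/x = constant
k = 31/48 ≈ 0.6458
y₂ = k × 181 = 31 × 181 / 48 = 5611/48
≈ 116.90

116.90


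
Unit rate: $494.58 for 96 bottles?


Unit rate = total / quantity
= 494.58 / 96
= $5.15 per unit

$5.15 per unit


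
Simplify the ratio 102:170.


GCD(102, 170) = 34
102/34 : 170/34
= 3:5

3:5


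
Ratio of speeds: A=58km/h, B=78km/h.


Ratio = 58:78
GCD = 2
Simplified = 29:39
Time ratio (same distance) = 39:29
Speed ratio = 29:39

29:39


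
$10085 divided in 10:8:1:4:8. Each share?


Total parts = 10 + 8 + 1 + 4 + 8 = 31
Part 1: 10085 × 10/31 = 3253.23
Part 2: 10085 × 8/31 = 2602.58
Part 3: 10085 × 1/31 = 325.32
Part 4: 10085 × 4/31 = 1301.29
Part 5: 10085 × 8/31 = 2602.58
= Part 1: $3253.23, Part 2: $2602.58, Part 3: $325.32, Part 4: $1301.29, Part 5: $2602.58

Part 1: $3253.23, Part 2: $2602.58, Part 3: $325.32, Part 4: $1301.29, Part 5: $2602.58


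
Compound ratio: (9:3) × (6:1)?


Compound ratio = (9×6) : (3×1)
= 54:3
GCD = 3
= 18:1

18:1


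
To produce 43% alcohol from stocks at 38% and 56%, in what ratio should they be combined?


Let x parts of 38% mix with y parts of 56%.
38x + 56y = 43(x + y)
38x + 56y = 43x + 43y
x(38 - 43) = y(43 - 56)
x/y = (56 - 43)/(43 - 38) = 13/5
Simplify: 13:5
= 13:5

13:5


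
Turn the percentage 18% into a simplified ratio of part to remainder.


18% means 18 parts out of 100; remainder = 82
Part : remainder = 18:82
GCD = 2
= 9:41

9:41


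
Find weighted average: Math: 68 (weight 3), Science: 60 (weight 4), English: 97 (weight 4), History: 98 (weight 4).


Numerator = 68×3 + 60×4 + 97×4 + 98×4
= 204 + 240 + 388 + 392
= 1224
Total weight = 15
Weighted avg = 1224/15
= 81.60

81.60


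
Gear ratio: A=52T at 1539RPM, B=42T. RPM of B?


Gear ratio = 52:42 = 26:21
RPM_B = RPM_A × (teeth_A / teeth_B)
= 1539 × (52/42)
= 1905.4 RPM

1905.4 RPM


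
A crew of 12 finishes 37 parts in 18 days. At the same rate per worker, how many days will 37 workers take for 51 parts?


Days ∝ work / workers, so d₂ = d₁ × (m₁/m₂) × (w₂/w₁)
Workers factor (inverse): 12/37 ≈ 0.3243
Work factor (direct): 51/37 ≈ 1.3784
d₂ = 18 × 12/37 × 51/37 = (18 × 12 × 51) / (37 × 37) = 11016/1369
≈ 8.05 days

8.05 days


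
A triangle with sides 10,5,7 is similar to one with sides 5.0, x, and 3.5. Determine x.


Scale factor = 5.0/10 = 0.5
Missing side = 5 × 0.5
= 2.5

2.5


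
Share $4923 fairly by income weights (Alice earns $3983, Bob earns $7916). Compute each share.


Total income = 3983 + 7916 = $11899
Alice: $4923 × 3983/11899 = $1647.90
Bob: $4923 × 7916/11899 = $3275.10
= Alice: $1647.90, Bob: $3275.10

Alice: $1647.90, Bob: $3275.10


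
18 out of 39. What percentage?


Percentage = (part / whole) × 100
= (18 / 39) × 100
≈ 46.15%

46.15%


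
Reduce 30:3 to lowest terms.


GCD(30, 3) = 3
30/3 : 3/3
= 10:1

10:1


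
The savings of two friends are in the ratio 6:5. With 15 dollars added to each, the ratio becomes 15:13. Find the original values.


Let A = 6k, B = 5k.
(6k + 15) / (5k + 15) = 15/13
Cross-multiply: 13(6k + 15) = 15(5k + 15)
78k + 195 = 75k + 225
78k - 75k = 225 - 195
3k = 30
k = 30/3 = 10
A = 6×10 = 60, B = 5×10 = 50
= A = 60, B = 50

A = 60, B = 50


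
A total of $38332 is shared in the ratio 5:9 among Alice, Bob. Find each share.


Total parts = 5 + 9 = 14
Alice: 38332 × 5/14 = 13690.00
Bob: 38332 × 9/14 = 24642.00
= Alice: $13690.00, Bob: $24642.00

Alice: $13690.00, Bob: $24642.00


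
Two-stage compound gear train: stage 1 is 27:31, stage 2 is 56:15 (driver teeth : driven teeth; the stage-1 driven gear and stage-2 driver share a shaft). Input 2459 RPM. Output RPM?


Stage 1: RPM_B = RPM_A × t_A/t_B = 2459 × 27/31 = 66393/31 ≈ 2141.71
B and C share a shaft → RPM_C = RPM_B
Stage 2: RPM_D = RPM_C × t_C/t_D = RPM_A × (t_A×t_C)/(t_B×t_D)
Overall ratio = (27×56)/(31×15) = 1512/465
RPM_D = 2459 × 1512/465 = 3718008/465
≈ 7995.72 RPM

7995.72 RPM


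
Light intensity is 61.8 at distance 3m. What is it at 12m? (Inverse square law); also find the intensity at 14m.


I₁d₁² = I₂d₂²
I at 12m = 61.8 × (3/12)² = 61.8 × 9/144 = 556.2/144 = 3.8625
I at 14m = 61.8 × (3/14)² = 61.8 × 9/196 = 556.2/196 ≈ 2.8378
= 3.8625 and 2.8378

3.8625 and 2.8378


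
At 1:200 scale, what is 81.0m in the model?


Model size = real / scale
= 81.0 / 200
= 0.4050 m

0.4050 m


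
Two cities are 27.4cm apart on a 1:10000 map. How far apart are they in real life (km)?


Real distance = map distance × scale
= 27.4cm × 10000
= 274000 cm = 2740.0 m
= 2.740 km

2.740 km


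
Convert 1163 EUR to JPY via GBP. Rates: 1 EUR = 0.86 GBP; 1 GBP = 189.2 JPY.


Step 1: 1163 EUR × 0.86 = 1000.18 GBP
Step 2: 1000.18 GBP × 189.2 = 189234.06 JPY
Implied rate EUR→JPY = 0.86 × 189.2 = 162.7120
= 189234.06 JPY

189234.06 JPY


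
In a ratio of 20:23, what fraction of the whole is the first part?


Total parts = 20 + 23 = 43
First part: 20/43 = 20/43
= 20/43

20/43


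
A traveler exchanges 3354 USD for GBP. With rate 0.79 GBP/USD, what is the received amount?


Amount × rate = 3354 × 0.79
= 2649.66 GBP

2649.66 GBP


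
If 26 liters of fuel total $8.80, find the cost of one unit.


Unit rate = total / quantity
= 8.80 / 26
= $0.34 per unit

$0.34 per unit


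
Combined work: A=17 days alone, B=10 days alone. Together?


Rate of A = 1/17 per day
Rate of B = 1/10 per day
Combined rate = 1/17 + 1/10 = 27/170 ≈ 0.1588 per day
Days = 1 / combined rate = 170/27
≈ 6.30 days

6.30 days


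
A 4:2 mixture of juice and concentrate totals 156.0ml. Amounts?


Total parts = 4 + 2 = 6
juice: 156.0 × 4/6 = 104.0ml
concentrate: 156.0 × 2/6 = 52.0ml
= 104.0ml and 52.0ml

104.0ml and 52.0ml


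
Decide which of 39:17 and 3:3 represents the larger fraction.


39/17 = 2.2941
3/3 = 1.0000
2.2941 > 1.0000, so 39:17 is greater
= 39:17

39:17


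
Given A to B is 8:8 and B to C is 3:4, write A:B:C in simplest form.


Match B: multiply A:B by 3 → 24:24
Multiply B:C by 8 → 24:32
Combined: 24:24:32
GCD = 8
= 3:3:4

3:3:4


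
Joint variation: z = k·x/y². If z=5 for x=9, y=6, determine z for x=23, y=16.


z = k·x/y²
Solve for k using the known point: k = z·y²/x = 5×36/9 = 180/9 = 20.0000
Now evaluate at x=23, y=16:
z = k × 23 / 256 = (180 × 23) / (9 × 256) = 4140/2304
≈ 1.7969

1.7969


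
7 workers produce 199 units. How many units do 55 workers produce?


Direct proportion: y/x = constant
k = 199/7 ≈ 28.4286
y₂ = k × 55 = 199 × 55 / 7 = 10945/7
≈ 1563.57

1563.57


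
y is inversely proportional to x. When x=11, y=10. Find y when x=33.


Inverse proportion: x × y = constant
k = 11 × 10 = 110
y₂ = k / 33 = 110 / 33
= 3.33

3.33


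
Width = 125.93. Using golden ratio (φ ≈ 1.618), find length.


φ = (1 + √5) / 2 ≈ 1.618
Length = width × φ = 125.93 × 1.618 = 203.75474
≈ 203.75

203.75


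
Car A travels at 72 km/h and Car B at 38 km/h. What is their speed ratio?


Ratio = 72:38
GCD = 2
Simplified = 36:19
Time ratio (same distance) = 19:36
Speed ratio = 36:19

36:19


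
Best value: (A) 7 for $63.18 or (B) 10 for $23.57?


Deal A: $63.18/7 = $9.0257/unit
Deal B: $23.57/10 = $2.3570/unit
B is cheaper per unit
= Deal B

Deal B


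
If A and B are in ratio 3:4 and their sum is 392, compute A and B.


Let A = 3k, B = 4k.
3k + 4k = 392
7k = 392 → k = 392/7 = 56
A = 3×56 = 168, B = 4×56 = 224
= A = 168, B = 224

A = 168, B = 224


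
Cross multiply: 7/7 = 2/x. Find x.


Cross multiply: 7 × x = 7 × 2
7x = 14
x = 14 / 7
= 2.00

2.00


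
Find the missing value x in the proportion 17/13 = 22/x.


Cross multiply: 17 × x = 13 × 22
17x = 286
x = 286 / 17
= 16.82

16.82


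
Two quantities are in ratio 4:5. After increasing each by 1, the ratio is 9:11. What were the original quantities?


Let A = 4k, B = 5k.
(4k + 1) / (5k + 1) = 9/11
Cross-multiply: 11(4k + 1) = 9(5k + 1)
44k + 11 = 45k + 9
44k - 45k = 9 - 11
-1k = -2
k = -2/-1 = 2
A = 4×2 = 8, B = 5×2 = 10
= A = 8, B = 10

A = 8, B = 10


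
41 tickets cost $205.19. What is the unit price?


Unit rate = total / quantity
= 205.19 / 41
= $5.00 per unit

$5.00 per unit


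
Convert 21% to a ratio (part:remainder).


21% means 21 parts out of 100; remainder = 79
Part : remainder = 21:79
GCD = 1
= 21:79

21:79


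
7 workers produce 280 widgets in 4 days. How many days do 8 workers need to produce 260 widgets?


Days ∝ work / workers, so d₂ = d₁ × (m₁/m₂) × (w₂/w₁)
Workers factor (inverse): 7/8 = 0.8750
Work factor (direct): 260/280 ≈ 0.9286
d₂ = 4 × 7/8 × 260/280 = (4 × 7 × 260) / (8 × 280) = 7280/2240
= 3.25 days

3.25 days


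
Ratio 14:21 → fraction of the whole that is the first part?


Total parts = 14 + 21 = 35
First part: 14/35 = 2/5
= 2/5

2/5


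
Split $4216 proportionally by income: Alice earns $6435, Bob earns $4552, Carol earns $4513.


Total income = 6435 + 4552 + 4513 = $15500
Alice: $4216 × 6435/15500 = $1750.32
Bob: $4216 × 4552/15500 = $1238.14
Carol: $4216 × 4513/15500 = $1227.54
= Alice: $1750.32, Bob: $1238.14, Carol: $1227.54

Alice: $1750.32, Bob: $1238.14, Carol: $1227.54


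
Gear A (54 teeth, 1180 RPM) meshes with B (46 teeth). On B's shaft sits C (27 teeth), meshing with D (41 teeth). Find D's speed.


Stage 1: RPM_B = RPM_A × t_A/t_B = 1180 × 54/46 = 63720/46 ≈ 1385.22
B and C share a shaft → RPM_C = RPM_B
Stage 2: RPM_D = RPM_C × t_C/t_D = RPM_A × (t_A×t_C)/(t_B×t_D)
Overall ratio = (54×27)/(46×41) = 1458/1886
RPM_D = 1180 × 1458/1886 = 1720440/1886
≈ 912.22 RPM

912.22 RPM


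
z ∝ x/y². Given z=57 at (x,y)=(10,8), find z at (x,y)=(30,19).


z = k·x/y²
Solve for k using the known point: k = z·y²/x = 57×64/10 = 3648/10 = 364.8000
Now evaluate at x=30, y=19:
z = k × 30 / 361 = (3648 × 30) / (10 × 361) = 109440/3610
≈ 30.3158

30.3158


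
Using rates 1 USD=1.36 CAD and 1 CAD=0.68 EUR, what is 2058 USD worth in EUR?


Step 1: 2058 USD × 1.36 = 2798.88 CAD
Step 2: 2798.88 CAD × 0.68 = 1903.24 EUR
Implied rate USD→EUR = 1.36 × 0.68 = 0.9248
= 1903.24 EUR

1903.24 EUR


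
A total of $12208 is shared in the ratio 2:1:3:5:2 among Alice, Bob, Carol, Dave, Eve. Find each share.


Total parts = 2 + 1 + 3 + 5 + 2 = 13
Alice: 12208 × 2/13 = 1878.15
Bob: 12208 × 1/13 = 939.08
Carol: 12208 × 3/13 = 2817.23
Dave: 12208 × 5/13 = 4695.38
Eve: 12208 × 2/13 = 1878.15
= Alice: $1878.15, Bob: $939.08, Carol: $2817.23, Dave: $4695.38, Eve: $1878.15

Alice: $1878.15, Bob: $939.08, Carol: $2817.23, Dave: $4695.38, Eve: $1878.15


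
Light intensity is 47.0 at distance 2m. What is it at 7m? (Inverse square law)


I₁d₁² = I₂d₂²
I₂ = I₁ × (d₁/d₂)²
= 47.0 × (2/7)²
= 47.0 × 4/49
= 188/49
≈ 3.8367

3.8367


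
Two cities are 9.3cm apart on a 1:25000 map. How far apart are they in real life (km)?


Real distance = map distance × scale
= 9.3cm × 25000
= 232500 cm = 2325.0 m
= 2.325 km

2.325 km


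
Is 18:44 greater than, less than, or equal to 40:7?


18/44 = 0.4091
40/7 = 5.7143
0.4091 < 5.7143, so 18:44 is less
= less than

less than


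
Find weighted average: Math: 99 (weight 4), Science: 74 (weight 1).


Numerator = 99×4 + 74×1
= 396 + 74
= 470
Total weight = 5
Weighted avg = 470/5
= 94.00

94.00


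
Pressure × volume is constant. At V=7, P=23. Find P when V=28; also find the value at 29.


Inverse proportion: x × y = constant
k = 7 × 23 = 161
At x=28: k/28 = 5.75
At x=29: k/29 = 5.55
= 5.75 and 5.55

5.75 and 5.55


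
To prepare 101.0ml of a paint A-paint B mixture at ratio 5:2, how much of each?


Total parts = 5 + 2 = 7
paint A: 101.0 × 5/7 = 72.1ml
paint B: 101.0 × 2/7 = 28.9ml
= 72.1ml and 28.9ml

72.1ml and 28.9ml


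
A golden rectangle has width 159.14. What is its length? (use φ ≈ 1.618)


φ = (1 + √5) / 2 ≈ 1.618
Length = width × φ = 159.14 × 1.618 = 257.48852
≈ 257.49

257.49


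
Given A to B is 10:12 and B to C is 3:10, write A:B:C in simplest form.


Match B: multiply A:B by 3 → 30:36
Multiply B:C by 12 → 36:120
Combined: 30:36:120
GCD = 6
= 5:6:20

5:6:20
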